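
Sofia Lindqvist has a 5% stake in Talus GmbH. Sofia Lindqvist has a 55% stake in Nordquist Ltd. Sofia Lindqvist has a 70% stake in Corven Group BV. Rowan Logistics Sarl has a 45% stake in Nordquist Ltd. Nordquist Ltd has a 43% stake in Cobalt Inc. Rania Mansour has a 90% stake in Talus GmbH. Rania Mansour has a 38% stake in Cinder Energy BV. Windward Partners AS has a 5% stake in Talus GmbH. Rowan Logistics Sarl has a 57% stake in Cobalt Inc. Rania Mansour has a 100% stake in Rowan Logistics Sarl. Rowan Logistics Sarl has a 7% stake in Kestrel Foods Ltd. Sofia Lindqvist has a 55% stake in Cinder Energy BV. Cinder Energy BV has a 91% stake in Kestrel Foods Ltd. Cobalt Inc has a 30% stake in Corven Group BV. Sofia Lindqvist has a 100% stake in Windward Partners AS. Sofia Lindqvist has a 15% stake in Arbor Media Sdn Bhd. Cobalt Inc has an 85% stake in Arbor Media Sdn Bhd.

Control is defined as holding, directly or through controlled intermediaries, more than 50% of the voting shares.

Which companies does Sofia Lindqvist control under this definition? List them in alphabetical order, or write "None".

Sofia holds 55% of Cinder, so Sofia controls Cinder.
Sofia holds 55% of Nordquist, so Sofia controls Nordquist.
Sofia holds 100% of Windward, so Sofia controls Windward.
Cinder holds 91% of Kestrel, so Sofia controls Kestrel.
Sofia holds 70% of Corven, so Sofia controls Corven.
No other company's threshold is met.

Cinder Energy BV, Corven Group BV, Kestrel Foods Ltd, Nordquist Ltd, Windward Partners AS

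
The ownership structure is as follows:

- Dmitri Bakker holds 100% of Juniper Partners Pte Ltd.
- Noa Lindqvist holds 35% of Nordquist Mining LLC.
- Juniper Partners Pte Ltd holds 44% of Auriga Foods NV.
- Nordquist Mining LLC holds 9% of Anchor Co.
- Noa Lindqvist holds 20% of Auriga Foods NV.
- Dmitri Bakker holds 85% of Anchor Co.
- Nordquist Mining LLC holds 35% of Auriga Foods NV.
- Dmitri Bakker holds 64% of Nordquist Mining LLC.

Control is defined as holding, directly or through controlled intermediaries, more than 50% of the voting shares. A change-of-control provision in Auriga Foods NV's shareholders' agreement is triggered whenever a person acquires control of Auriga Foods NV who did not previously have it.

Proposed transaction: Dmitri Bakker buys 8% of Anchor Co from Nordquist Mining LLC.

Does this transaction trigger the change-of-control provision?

The purchase adds only to Dmitri's holdings (Nordquist's stake shrinks), so Dmitri is the only person who could newly come to control Auriga.
Dmitri holds 100% of Juniper, so Dmitri controls Juniper.
Dmitri holds 64% of Nordquist, so Dmitri controls Nordquist.
Nordquist and Juniper together hold 35% + 44% = 79% of Auriga, so Dmitri controls Auriga.
So Dmitri already controls Auriga before the transaction.
After the purchase, Dmitri's direct stake in Anchor rises to 85% + 8% = 93%, and Nordquist's stake falls to 1%.
Dmitri controlled Auriga already, so this is not a new person acquiring control; every other person's position is unchanged or reduced.
No new person acquires control, so the clause is not triggered.

No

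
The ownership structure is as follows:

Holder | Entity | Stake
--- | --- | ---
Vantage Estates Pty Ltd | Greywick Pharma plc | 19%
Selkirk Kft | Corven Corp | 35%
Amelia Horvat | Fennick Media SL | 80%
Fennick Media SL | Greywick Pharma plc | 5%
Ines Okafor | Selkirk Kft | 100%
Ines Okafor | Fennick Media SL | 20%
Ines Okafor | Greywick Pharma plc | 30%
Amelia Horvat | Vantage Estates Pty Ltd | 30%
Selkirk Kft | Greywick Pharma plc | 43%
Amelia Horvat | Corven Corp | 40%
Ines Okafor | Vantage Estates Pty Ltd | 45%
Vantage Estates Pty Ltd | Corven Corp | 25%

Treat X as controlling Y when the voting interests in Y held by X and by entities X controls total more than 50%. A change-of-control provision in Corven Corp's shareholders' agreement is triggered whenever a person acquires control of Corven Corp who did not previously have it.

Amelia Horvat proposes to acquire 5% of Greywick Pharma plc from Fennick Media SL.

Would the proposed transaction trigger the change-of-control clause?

No

The purchase adds only to Amelia's holdings (Fennick's stake shrinks), so Amelia is the only person who could newly come to control Corven.
Amelia holds 80% of Fennick, so Amelia controls Fennick.
In Corven, Amelia's side holds only 40%, not > 50%.
So before the transaction, Amelia does not control Corven.
After the purchase, Amelia holds 5% of Greywick directly, and Fennick's stake falls to 0%.
Amelia's side now holds 5% of Greywick, not > 50%, so Amelia still does not control Greywick.
After the transaction, Amelia's side holds 40% of Corven, not > 50%, so Amelia still does not control Corven.
No new person acquires control, so the clause is not triggered.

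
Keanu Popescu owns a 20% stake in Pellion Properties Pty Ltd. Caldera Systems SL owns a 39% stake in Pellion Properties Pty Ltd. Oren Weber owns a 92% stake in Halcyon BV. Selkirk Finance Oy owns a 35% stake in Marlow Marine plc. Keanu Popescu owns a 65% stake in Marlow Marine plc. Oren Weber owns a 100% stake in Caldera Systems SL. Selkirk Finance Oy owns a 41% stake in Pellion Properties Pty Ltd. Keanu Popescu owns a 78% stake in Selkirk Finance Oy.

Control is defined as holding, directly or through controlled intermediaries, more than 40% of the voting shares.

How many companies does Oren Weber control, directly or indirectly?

Oren holds 92% of Halcyon, so Oren controls Halcyon.
Oren holds 100% of Caldera, so Oren controls Caldera.
No other company's threshold is met.
Oren controls 2 companies.

2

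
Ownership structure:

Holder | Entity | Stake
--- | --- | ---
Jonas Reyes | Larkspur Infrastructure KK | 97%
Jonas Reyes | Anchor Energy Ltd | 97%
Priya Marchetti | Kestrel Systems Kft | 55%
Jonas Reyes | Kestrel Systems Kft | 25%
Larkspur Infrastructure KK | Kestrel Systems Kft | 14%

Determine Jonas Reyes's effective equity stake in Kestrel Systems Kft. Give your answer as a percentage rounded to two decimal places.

38.58%

Jonas reaches Kestrel along 2 paths.
Direct stake: 25% = 25%.
Via Larkspur: 97% × 14% = 13.58%.
Total: 25% + 13.58% = 38.58%.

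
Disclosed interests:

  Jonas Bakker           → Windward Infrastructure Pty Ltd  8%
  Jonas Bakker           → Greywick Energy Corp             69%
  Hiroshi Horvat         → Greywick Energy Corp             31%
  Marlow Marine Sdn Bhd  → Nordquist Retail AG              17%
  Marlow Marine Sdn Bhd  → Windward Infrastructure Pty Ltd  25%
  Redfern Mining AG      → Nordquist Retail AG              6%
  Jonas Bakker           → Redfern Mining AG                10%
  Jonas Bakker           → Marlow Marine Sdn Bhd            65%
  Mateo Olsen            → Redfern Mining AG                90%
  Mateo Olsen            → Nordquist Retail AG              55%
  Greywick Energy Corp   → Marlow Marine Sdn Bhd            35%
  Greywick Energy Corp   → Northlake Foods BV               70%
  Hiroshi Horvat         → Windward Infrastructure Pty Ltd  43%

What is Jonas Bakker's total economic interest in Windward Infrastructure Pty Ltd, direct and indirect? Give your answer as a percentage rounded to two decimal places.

30.29%

Jonas reaches Windward along 3 paths.
Direct stake: 8% = 8%.
Via Marlow: 65% × 25% = 16.25%.
Via Greywick → Marlow: 69% × 35% × 25% = 6.0375%.
Total: 8% + 16.25% + 6.0375% = 30.2875%.
Rounded: 30.29%.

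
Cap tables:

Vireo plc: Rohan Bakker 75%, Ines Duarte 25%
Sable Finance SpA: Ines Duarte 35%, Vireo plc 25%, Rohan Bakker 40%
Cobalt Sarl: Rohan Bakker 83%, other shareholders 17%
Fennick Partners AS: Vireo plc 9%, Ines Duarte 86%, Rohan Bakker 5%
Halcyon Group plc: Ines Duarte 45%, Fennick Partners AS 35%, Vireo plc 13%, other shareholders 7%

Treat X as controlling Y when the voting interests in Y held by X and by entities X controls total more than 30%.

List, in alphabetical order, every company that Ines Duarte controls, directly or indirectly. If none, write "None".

Fennick Partners AS, Halcyon Group plc, Sable Finance SpA

Ines holds 35% of Sable, so Ines controls Sable.
Ines holds 86% of Fennick, so Ines controls Fennick.
Ines and Fennick together hold 45% + 35% = 80% of Halcyon, so Ines controls Halcyon.
No other company's threshold is met.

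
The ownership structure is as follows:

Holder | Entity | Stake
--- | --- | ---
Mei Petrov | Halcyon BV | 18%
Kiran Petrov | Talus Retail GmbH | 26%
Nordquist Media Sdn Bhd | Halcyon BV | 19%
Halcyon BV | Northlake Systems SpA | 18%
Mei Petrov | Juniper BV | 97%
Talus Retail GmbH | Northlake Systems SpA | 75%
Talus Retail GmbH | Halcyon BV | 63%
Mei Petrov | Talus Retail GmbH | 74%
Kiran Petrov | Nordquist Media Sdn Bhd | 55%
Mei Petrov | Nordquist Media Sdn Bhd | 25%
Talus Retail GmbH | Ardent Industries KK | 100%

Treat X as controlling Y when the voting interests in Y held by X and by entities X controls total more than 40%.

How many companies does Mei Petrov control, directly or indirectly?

Mei holds 74% of Talus, so Mei controls Talus.
Talus holds 100% of Ardent, so Mei controls Ardent.
Talus and Mei together hold 63% + 18% = 81% of Halcyon, so Mei controls Halcyon.
Talus and Halcyon together hold 75% + 18% = 93% of Northlake, so Mei controls Northlake.
Mei holds 97% of Juniper, so Mei controls Juniper.
No other company's threshold is met.
Mei controls 5 companies.

5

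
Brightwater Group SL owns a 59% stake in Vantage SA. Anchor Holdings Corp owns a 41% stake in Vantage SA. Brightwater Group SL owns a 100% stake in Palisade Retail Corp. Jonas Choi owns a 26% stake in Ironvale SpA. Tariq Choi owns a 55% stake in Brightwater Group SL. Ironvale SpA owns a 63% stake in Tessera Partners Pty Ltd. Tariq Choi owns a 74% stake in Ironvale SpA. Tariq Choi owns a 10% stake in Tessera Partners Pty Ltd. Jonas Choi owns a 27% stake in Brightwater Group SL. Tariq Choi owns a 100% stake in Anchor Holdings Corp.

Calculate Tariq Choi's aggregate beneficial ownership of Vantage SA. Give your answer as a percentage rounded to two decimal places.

Tariq reaches Vantage along 2 paths.
Via Brightwater: 55% × 59% = 32.45%.
Via Anchor: 100% × 41% = 41%.
Total: 32.45% + 41% = 73.45%.

73.45%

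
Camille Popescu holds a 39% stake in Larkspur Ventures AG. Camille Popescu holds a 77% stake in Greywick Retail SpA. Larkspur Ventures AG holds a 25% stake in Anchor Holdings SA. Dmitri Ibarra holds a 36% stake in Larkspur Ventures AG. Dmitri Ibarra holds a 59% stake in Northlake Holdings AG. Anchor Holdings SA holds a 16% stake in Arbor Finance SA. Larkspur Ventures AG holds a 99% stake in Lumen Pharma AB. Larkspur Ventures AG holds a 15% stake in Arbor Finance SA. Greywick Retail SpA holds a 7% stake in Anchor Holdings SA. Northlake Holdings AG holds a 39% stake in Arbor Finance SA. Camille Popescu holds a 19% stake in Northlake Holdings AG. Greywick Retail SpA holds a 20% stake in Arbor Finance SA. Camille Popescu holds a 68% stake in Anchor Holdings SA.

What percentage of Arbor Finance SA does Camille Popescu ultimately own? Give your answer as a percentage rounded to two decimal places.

41.96%

Camille reaches Arbor along 6 paths.
Via Larkspur: 39% × 15% = 5.85%.
Via Greywick: 77% × 20% = 15.4%.
Via Northlake: 19% × 39% = 7.41%.
Via Larkspur → Anchor: 39% × 25% × 16% = 1.56%.
Via Anchor: 68% × 16% = 10.88%.
Via Greywick → Anchor: 77% × 7% × 16% = 0.8624%.
Total: 5.85% + 15.4% + 7.41% + 1.56% + 10.88% + 0.8624% = 41.9624%.
Rounded: 41.96%.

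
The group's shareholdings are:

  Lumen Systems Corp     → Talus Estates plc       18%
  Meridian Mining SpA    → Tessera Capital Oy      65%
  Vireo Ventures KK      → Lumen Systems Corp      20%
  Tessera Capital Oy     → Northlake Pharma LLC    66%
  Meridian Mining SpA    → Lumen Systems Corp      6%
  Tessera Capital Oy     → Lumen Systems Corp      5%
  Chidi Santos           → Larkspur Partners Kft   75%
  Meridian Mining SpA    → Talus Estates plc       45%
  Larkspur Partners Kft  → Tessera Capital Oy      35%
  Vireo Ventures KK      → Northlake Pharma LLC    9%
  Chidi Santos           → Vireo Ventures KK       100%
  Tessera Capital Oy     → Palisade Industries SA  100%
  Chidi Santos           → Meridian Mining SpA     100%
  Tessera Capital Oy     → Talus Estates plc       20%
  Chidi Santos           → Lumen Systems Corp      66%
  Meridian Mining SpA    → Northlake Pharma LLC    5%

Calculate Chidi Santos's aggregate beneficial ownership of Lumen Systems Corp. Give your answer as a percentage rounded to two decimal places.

Chidi reaches Lumen along 5 paths.
Via Meridian: 100% × 6% = 6%.
Via Larkspur → Tessera: 75% × 35% × 5% = 1.3125%.
Via Meridian → Tessera: 100% × 65% × 5% = 3.25%.
Direct stake: 66% = 66%.
Via Vireo: 100% × 20% = 20%.
Total: 6% + 1.3125% + 3.25% + 66% + 20% = 96.5625%.
Rounded: 96.56%.

96.56%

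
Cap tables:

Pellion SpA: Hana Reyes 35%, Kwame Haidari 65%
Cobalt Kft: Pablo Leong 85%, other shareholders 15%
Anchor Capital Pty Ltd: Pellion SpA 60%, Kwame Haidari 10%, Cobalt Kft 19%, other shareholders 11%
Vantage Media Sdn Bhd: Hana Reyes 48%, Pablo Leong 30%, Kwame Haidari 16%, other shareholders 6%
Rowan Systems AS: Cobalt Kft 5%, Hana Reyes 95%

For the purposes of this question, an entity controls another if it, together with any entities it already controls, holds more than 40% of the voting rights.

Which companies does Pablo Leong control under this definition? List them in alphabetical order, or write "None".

Cobalt Kft

Pablo holds 85% of Cobalt, so Pablo controls Cobalt.
No other company's threshold is met.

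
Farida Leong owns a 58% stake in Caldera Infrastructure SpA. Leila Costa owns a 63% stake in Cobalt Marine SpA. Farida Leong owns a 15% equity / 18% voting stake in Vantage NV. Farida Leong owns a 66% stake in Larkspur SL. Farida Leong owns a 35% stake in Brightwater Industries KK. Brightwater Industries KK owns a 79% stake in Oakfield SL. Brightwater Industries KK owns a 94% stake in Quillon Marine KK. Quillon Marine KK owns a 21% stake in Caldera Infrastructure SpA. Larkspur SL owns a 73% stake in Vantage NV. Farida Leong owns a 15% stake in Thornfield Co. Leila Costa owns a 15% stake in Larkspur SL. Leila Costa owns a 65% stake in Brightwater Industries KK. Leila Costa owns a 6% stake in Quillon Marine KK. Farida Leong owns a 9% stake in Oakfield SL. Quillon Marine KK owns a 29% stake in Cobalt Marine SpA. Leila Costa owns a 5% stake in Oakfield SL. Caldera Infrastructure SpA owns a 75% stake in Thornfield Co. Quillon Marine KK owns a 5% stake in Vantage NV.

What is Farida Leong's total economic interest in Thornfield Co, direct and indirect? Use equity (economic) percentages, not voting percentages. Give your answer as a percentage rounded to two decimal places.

63.68%

Farida reaches Thornfield along 3 paths.
Via Brightwater → Quillon → Caldera: 35% × 94% × 21% × 75% = 5.18175%.
Via Caldera: 58% × 75% = 43.5%.
Direct stake: 15% = 15%.
Total: 5.18175% + 43.5% + 15% = 63.68175%.
Rounded: 63.68%.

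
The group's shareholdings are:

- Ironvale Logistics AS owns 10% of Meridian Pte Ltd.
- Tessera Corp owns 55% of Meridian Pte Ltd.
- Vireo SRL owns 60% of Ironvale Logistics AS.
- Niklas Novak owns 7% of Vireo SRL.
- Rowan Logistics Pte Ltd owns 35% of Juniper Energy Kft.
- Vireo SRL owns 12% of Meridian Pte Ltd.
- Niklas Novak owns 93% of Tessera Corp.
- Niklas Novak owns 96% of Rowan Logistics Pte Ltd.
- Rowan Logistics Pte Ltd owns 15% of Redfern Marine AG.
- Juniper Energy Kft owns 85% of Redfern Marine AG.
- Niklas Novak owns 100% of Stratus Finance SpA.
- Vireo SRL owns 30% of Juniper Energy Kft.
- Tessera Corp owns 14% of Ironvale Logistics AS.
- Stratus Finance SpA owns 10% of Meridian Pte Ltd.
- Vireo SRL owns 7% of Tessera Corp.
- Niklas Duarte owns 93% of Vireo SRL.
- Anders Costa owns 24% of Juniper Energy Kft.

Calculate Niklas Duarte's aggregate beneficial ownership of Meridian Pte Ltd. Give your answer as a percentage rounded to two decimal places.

20.41%

Niklas Duarte reaches Meridian along 4 paths.
Via Vireo → Tessera: 93% × 7% × 55% = 3.5805%.
Via Vireo → Tessera → Ironvale: 93% × 7% × 14% × 10% = 0.09114%.
Via Vireo → Ironvale: 93% × 60% × 10% = 5.58%.
Via Vireo: 93% × 12% = 11.16%.
Total: 3.5805% + 0.09114% + 5.58% + 11.16% = 20.41164%.
Rounded: 20.41%.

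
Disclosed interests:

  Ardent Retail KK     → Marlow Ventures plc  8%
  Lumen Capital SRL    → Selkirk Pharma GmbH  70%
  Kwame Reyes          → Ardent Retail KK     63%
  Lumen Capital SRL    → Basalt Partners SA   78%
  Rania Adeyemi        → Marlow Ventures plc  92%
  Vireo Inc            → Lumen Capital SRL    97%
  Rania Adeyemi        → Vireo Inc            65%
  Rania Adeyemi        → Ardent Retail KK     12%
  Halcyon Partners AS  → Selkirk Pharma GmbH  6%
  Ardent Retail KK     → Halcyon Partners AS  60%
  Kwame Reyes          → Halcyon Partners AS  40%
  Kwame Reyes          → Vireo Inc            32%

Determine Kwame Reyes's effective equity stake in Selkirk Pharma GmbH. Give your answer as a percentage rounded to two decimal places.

26.40%

Kwame reaches Selkirk along 3 paths.
Via Vireo → Lumen: 32% × 97% × 70% = 21.728%.
Via Halcyon: 40% × 6% = 2.4%.
Via Ardent → Halcyon: 63% × 60% × 6% = 2.268%.
Total: 21.728% + 2.4% + 2.268% = 26.396%.
Rounded: 26.40%.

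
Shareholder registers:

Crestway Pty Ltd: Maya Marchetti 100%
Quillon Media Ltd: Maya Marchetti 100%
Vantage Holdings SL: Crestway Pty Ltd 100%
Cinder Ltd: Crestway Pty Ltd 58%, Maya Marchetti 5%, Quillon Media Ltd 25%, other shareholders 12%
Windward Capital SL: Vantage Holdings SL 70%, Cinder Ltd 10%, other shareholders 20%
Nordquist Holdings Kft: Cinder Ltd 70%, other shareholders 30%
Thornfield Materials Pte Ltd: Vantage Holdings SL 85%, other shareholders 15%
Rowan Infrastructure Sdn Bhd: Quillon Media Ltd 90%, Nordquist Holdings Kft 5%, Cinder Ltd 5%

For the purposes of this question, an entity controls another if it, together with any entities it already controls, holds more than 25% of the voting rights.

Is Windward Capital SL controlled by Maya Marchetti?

Yes

Maya holds 100% of Crestway, so Maya controls Crestway.
Crestway holds 100% of Vantage, so Maya controls Vantage.
Maya holds 100% of Quillon, so Maya controls Quillon.
Crestway and Maya and Quillon together hold 58% + 5% + 25% = 88% of Cinder, so Maya controls Cinder.
Vantage and Cinder together hold 70% + 10% = 80% of Windward, so Maya controls Windward.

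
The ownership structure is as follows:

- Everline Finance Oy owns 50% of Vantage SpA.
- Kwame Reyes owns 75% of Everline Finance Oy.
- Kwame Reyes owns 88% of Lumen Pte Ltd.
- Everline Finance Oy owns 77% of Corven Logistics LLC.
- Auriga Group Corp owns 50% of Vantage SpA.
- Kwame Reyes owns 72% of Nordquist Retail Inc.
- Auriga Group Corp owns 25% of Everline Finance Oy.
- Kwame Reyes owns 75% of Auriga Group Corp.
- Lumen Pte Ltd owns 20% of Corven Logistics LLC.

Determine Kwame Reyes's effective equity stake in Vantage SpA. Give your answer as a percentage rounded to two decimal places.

Kwame reaches Vantage along 3 paths.
Via Auriga: 75% × 50% = 37.5%.
Via Everline: 75% × 50% = 37.5%.
Via Auriga → Everline: 75% × 25% × 50% = 9.375%.
Total: 37.5% + 37.5% + 9.375% = 84.375%.
Rounded: 84.38%.

84.38%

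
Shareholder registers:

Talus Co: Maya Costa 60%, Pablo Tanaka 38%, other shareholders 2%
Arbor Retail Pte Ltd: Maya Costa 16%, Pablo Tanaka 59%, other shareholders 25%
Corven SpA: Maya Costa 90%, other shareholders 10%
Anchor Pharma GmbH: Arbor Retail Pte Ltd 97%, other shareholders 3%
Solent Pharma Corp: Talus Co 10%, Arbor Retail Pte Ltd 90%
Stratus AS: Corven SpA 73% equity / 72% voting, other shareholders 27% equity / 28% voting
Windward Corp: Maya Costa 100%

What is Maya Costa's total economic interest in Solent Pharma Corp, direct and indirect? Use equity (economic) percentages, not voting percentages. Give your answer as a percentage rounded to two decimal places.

Maya reaches Solent along 2 paths.
Via Talus: 60% × 10% = 6%.
Via Arbor: 16% × 90% = 14.4%.
Total: 6% + 14.4% = 20.4%.
Rounded: 20.40%.

20.40%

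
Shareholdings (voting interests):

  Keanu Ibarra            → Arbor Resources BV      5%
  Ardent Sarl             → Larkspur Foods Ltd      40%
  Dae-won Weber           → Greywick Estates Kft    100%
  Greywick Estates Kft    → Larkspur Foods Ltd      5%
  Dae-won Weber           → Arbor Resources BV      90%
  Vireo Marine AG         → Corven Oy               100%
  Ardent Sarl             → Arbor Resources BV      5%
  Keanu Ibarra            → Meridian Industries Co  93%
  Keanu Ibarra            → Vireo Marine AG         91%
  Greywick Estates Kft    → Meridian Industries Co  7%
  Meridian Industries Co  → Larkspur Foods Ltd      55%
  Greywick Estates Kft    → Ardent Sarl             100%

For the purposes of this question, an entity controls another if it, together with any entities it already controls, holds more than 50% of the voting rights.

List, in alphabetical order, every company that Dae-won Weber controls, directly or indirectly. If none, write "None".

Dae-won holds 100% of Greywick, so Dae-won controls Greywick.
Greywick holds 100% of Ardent, so Dae-won controls Ardent.
Ardent and Dae-won together hold 5% + 90% = 95% of Arbor, so Dae-won controls Arbor.
No other company's threshold is met.

Arbor Resources BV, Ardent Sarl, Greywick Estates Kft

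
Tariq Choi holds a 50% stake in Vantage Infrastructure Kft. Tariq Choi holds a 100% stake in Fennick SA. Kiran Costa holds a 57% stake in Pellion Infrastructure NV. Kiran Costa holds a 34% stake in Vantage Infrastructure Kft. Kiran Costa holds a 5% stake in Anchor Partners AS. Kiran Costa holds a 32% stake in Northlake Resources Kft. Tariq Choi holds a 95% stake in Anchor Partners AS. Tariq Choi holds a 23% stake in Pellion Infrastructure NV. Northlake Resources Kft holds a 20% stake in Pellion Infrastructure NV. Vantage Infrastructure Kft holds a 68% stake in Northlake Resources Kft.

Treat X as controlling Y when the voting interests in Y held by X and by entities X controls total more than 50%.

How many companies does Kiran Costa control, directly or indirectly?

1

Kiran holds 57% of Pellion, so Kiran controls Pellion.
No other company's threshold is met.
Kiran controls 1 company.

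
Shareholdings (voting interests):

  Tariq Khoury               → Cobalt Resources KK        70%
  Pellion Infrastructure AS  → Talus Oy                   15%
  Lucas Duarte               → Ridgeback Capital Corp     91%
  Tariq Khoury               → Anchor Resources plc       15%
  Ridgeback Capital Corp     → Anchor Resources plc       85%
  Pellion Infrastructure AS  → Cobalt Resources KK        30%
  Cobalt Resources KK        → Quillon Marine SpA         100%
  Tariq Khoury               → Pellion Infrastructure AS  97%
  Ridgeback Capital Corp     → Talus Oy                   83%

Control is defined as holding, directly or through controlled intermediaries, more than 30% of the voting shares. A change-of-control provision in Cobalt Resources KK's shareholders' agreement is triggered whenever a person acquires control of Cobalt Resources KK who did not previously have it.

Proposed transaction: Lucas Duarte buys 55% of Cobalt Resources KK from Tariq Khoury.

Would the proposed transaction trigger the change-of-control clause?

The purchase adds only to Lucas's holdings (Tariq's stake shrinks), so Lucas is the only person who could newly come to control Cobalt.
Lucas holds 91% of Ridgeback, so Lucas controls Ridgeback.
Ridgeback holds 83% of Talus, so Lucas controls Talus.
Ridgeback holds 85% of Anchor, so Lucas controls Anchor.
Neither Lucas nor any entity Lucas controls holds any voting interest in Cobalt.
So before the transaction, Lucas does not control Cobalt.
After the purchase, Lucas holds 55% of Cobalt directly, and Tariq's stake falls to 15%.
Lucas holds 55% of Cobalt, so Lucas controls Cobalt.
Lucas did not control Cobalt before and does after, so the clause is triggered.

Yes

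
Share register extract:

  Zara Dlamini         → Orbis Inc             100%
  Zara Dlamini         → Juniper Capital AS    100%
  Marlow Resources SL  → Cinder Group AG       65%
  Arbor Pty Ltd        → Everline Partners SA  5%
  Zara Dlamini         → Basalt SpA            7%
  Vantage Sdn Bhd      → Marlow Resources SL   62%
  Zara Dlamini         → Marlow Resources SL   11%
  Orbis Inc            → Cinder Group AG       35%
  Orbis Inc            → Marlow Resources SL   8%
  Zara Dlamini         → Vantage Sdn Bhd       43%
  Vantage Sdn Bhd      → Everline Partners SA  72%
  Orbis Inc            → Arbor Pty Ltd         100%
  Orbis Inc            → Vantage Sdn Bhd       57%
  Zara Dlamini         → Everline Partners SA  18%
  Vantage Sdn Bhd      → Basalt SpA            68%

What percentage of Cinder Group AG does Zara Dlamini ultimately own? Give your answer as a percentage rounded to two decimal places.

87.65%

Zara reaches Cinder along 5 paths.
Via Orbis → Marlow: 100% × 8% × 65% = 5.2%.
Via Vantage → Marlow: 43% × 62% × 65% = 17.329%.
Via Orbis → Vantage → Marlow: 100% × 57% × 62% × 65% = 22.971%.
Via Marlow: 11% × 65% = 7.15%.
Via Orbis: 100% × 35% = 35%.
Total: 5.2% + 17.329% + 22.971% + 7.15% + 35% = 87.65%.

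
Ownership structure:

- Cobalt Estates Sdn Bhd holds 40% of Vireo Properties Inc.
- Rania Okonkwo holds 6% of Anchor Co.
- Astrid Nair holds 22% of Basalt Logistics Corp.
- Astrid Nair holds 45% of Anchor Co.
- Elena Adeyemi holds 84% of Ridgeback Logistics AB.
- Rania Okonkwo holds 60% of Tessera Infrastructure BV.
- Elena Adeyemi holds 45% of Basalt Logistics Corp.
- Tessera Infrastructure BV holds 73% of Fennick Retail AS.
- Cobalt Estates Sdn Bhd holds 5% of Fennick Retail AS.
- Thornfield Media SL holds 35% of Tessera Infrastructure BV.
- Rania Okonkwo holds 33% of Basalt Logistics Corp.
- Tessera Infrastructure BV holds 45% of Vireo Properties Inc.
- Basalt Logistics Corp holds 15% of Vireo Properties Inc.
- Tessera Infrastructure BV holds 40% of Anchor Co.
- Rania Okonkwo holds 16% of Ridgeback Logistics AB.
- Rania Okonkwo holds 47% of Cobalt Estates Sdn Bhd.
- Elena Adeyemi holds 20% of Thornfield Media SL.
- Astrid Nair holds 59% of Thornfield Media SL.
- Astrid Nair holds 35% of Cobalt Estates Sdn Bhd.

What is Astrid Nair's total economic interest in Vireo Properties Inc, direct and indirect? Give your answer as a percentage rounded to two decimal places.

26.59%

Astrid reaches Vireo along 3 paths.
Via Thornfield → Tessera: 59% × 35% × 45% = 9.2925%.
Via Basalt: 22% × 15% = 3.3%.
Via Cobalt: 35% × 40% = 14%.
Total: 9.2925% + 3.3% + 14% = 26.5925%.
Rounded: 26.59%.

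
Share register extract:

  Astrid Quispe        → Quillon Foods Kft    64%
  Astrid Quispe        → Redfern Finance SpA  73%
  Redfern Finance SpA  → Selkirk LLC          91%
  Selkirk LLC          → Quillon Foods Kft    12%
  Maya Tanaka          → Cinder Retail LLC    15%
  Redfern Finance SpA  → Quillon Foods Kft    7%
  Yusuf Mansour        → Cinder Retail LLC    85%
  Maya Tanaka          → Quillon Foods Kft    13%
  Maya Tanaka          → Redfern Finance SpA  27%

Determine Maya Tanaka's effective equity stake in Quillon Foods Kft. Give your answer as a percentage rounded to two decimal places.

Maya reaches Quillon along 3 paths.
Via Redfern → Selkirk: 27% × 91% × 12% = 2.9484%.
Via Redfern: 27% × 7% = 1.89%.
Direct stake: 13% = 13%.
Total: 2.9484% + 1.89% + 13% = 17.8384%.
Rounded: 17.84%.

17.84%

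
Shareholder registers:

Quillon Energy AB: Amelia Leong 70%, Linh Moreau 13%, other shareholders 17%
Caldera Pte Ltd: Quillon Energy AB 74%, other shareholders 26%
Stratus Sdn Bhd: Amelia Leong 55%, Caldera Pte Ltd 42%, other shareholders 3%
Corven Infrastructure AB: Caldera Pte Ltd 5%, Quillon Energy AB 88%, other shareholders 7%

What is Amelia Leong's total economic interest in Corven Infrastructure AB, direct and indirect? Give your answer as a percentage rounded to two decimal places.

Amelia reaches Corven along 2 paths.
Via Quillon → Caldera: 70% × 74% × 5% = 2.59%.
Via Quillon: 70% × 88% = 61.6%.
Total: 2.59% + 61.6% = 64.19%.

64.19%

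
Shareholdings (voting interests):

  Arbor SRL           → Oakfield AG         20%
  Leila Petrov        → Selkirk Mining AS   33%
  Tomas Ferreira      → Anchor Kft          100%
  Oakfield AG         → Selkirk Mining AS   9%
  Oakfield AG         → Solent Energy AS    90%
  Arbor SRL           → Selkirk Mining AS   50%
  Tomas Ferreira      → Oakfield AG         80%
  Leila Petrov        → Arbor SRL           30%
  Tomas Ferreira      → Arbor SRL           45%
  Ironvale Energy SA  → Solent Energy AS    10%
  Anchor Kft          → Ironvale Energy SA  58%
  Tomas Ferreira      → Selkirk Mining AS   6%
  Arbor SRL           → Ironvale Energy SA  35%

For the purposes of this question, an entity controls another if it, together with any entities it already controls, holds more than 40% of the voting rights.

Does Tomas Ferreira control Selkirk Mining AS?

Yes

Tomas holds 45% of Arbor, so Tomas controls Arbor.
Arbor and Tomas together hold 20% + 80% = 100% of Oakfield, so Tomas controls Oakfield.
Arbor and Oakfield and Tomas together hold 50% + 9% + 6% = 65% of Selkirk, so Tomas controls Selkirk.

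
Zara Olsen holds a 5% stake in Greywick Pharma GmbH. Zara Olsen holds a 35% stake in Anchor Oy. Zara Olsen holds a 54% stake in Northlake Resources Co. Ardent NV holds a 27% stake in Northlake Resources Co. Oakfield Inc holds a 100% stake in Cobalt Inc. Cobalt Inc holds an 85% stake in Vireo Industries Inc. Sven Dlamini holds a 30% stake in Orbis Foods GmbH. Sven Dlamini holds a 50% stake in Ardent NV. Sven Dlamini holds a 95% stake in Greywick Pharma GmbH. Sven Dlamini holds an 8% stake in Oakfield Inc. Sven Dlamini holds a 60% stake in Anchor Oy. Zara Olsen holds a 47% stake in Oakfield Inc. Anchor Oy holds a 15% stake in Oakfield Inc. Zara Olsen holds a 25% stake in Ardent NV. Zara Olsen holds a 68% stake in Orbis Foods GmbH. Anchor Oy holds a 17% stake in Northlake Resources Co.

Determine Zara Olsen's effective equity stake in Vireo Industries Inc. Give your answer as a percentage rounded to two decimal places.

44.41%

Zara reaches Vireo along 2 paths.
Via Oakfield → Cobalt: 47% × 100% × 85% = 39.95%.
Via Anchor → Oakfield → Cobalt: 35% × 15% × 100% × 85% = 4.4625%.
Total: 39.95% + 4.4625% = 44.4125%.
Rounded: 44.41%.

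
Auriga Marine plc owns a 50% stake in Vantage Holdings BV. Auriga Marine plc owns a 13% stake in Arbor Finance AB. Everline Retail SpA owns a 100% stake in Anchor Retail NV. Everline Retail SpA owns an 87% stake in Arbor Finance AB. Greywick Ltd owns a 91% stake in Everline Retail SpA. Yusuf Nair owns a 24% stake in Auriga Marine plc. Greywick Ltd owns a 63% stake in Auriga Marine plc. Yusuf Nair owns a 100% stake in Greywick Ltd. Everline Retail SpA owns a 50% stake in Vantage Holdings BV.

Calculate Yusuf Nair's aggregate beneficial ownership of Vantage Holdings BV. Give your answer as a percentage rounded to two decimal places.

Yusuf reaches Vantage along 3 paths.
Via Greywick → Auriga: 100% × 63% × 50% = 31.5%.
Via Auriga: 24% × 50% = 12%.
Via Greywick → Everline: 100% × 91% × 50% = 45.5%.
Total: 31.5% + 12% + 45.5% = 89%.
Rounded: 89.00%.

89.00%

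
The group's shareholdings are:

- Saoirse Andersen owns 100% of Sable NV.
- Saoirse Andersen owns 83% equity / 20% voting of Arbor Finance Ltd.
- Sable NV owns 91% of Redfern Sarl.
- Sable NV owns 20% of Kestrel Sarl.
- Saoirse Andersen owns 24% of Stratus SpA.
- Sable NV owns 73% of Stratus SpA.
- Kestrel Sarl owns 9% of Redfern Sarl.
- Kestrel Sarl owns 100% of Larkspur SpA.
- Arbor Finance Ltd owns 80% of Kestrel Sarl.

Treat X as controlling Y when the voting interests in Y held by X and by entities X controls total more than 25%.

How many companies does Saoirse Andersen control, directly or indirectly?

Saoirse holds 100% of Sable, so Saoirse controls Sable.
Sable holds 91% of Redfern, so Saoirse controls Redfern.
Sable and Saoirse together hold 73% + 24% = 97% of Stratus, so Saoirse controls Stratus.
No other company's threshold is met.
Saoirse controls 3 companies.

3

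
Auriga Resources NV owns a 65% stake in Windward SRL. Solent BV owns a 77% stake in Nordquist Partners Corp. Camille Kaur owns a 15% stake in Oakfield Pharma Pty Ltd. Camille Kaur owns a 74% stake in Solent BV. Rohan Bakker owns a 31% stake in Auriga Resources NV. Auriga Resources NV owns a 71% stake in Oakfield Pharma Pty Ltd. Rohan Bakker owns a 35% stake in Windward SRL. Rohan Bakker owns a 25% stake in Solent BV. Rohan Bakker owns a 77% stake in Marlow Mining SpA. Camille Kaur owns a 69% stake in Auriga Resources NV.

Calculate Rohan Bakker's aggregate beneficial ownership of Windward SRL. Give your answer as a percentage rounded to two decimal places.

Rohan reaches Windward along 2 paths.
Direct stake: 35% = 35%.
Via Auriga: 31% × 65% = 20.15%.
Total: 35% + 20.15% = 55.15%.

55.15%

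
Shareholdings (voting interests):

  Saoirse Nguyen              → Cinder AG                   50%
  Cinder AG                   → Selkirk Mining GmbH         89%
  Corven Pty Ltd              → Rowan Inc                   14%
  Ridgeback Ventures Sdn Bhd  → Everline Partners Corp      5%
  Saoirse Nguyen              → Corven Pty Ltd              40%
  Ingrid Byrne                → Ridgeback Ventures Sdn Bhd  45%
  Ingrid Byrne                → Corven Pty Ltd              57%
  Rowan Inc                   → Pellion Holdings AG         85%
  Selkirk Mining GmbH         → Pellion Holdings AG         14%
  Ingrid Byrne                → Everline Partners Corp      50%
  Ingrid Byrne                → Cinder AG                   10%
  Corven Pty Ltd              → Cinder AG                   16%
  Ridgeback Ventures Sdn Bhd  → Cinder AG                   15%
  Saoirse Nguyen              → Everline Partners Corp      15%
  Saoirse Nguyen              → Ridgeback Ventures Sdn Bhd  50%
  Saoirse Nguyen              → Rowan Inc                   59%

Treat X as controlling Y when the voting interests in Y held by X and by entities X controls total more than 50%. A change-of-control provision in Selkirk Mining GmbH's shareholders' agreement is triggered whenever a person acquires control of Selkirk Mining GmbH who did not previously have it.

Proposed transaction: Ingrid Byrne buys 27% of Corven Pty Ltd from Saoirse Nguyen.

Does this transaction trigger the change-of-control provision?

No

The purchase adds only to Ingrid's holdings (Saoirse's stake shrinks), so Ingrid is the only person who could newly come to control Selkirk.
Ingrid holds 57% of Corven, so Ingrid controls Corven.
Neither Ingrid nor any entity Ingrid controls holds any voting interest in Selkirk.
So before the transaction, Ingrid does not control Selkirk.
After the purchase, Ingrid's direct stake in Corven rises to 57% + 27% = 84%, and Saoirse's stake falls to 13%.
Ingrid holds 84% of Corven, so Ingrid controls Corven.
After the transaction, neither Ingrid nor any entity Ingrid controls holds a voting interest in Selkirk, so Ingrid still does not control it.
No new person acquires control, so the clause is not triggered.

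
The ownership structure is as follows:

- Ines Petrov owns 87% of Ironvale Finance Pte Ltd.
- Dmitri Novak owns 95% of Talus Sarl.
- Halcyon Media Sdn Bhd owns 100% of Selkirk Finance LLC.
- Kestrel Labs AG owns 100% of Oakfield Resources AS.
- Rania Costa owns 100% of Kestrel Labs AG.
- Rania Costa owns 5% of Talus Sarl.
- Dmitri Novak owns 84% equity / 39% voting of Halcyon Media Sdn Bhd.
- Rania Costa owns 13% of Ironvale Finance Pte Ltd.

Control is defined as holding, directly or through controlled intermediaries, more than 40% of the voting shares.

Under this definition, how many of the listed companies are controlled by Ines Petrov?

Ines holds 87% of Ironvale, so Ines controls Ironvale.
No other company's threshold is met.
Ines controls 1 company.

1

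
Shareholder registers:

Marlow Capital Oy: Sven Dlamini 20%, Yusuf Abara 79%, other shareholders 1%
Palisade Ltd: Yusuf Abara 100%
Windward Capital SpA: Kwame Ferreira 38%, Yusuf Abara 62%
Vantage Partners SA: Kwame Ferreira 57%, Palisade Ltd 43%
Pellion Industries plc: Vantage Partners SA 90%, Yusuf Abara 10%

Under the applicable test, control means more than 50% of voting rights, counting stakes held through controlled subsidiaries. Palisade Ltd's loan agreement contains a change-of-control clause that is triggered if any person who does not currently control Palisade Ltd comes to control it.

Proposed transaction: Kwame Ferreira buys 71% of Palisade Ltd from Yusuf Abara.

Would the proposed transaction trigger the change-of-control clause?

The purchase adds only to Kwame's holdings (Yusuf's stake shrinks), so Kwame is the only person who could newly come to control Palisade.
Kwame holds 57% of Vantage, so Kwame controls Vantage.
Vantage holds 90% of Pellion, so Kwame controls Pellion.
Neither Kwame nor any entity Kwame controls holds any voting interest in Palisade.
So before the transaction, Kwame does not control Palisade.
After the purchase, Kwame holds 71% of Palisade directly, and Yusuf's stake falls to 29%.
Kwame holds 71% of Palisade, so Kwame controls Palisade.
Kwame did not control Palisade before and does after, so the clause is triggered.

Yes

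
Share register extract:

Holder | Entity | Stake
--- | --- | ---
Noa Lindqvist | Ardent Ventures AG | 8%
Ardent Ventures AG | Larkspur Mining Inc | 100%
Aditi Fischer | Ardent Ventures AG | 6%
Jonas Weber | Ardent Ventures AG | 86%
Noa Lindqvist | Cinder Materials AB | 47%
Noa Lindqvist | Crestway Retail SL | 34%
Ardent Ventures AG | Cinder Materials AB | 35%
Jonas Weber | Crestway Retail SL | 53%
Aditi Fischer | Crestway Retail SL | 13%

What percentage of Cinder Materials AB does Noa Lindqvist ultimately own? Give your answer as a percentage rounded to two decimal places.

49.80%

Noa reaches Cinder along 2 paths.
Direct stake: 47% = 47%.
Via Ardent: 8% × 35% = 2.8%.
Total: 47% + 2.8% = 49.8%.
Rounded: 49.80%.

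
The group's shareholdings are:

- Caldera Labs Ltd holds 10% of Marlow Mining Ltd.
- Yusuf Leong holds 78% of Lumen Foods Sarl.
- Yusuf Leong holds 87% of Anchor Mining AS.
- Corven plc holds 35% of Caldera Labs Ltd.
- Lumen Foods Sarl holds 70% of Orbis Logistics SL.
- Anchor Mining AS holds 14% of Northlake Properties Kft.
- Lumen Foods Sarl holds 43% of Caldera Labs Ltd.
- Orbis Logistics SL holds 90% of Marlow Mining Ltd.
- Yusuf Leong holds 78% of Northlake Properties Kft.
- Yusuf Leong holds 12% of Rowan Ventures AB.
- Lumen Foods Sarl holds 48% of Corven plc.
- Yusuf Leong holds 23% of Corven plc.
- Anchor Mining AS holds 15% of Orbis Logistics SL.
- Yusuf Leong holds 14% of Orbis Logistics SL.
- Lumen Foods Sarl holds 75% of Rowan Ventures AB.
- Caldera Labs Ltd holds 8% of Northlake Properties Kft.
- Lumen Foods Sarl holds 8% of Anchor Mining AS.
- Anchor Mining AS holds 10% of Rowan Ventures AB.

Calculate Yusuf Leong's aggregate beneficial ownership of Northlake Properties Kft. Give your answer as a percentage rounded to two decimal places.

Yusuf reaches Northlake along 6 paths.
Direct stake: 78% = 78%.
Via Lumen → Caldera: 78% × 43% × 8% = 2.6832%.
Via Lumen → Corven → Caldera: 78% × 48% × 35% × 8% = 1.04832%.
Via Corven → Caldera: 23% × 35% × 8% = 0.644%.
Via Lumen → Anchor: 78% × 8% × 14% = 0.8736%.
Via Anchor: 87% × 14% = 12.18%.
Total: 78% + 2.6832% + 1.04832% + 0.644% + 0.8736% + 12.18% = 95.42912%.
Rounded: 95.43%.

95.43%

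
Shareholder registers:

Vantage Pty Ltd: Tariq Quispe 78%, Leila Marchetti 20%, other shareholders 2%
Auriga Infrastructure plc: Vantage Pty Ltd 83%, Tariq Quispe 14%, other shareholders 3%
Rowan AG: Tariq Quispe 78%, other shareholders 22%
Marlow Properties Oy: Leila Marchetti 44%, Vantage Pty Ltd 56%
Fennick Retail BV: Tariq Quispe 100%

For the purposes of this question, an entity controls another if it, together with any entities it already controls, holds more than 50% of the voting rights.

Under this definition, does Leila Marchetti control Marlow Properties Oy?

No

Leila's largest direct stake is 44% in Marlow, which does not meet the threshold, so Leila controls no company.
In Marlow, Leila's side holds only 44%, not > 50%.
So Leila does not control Marlow.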